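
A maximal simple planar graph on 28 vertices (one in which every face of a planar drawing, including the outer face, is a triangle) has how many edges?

78

In a plane triangulation 3F = 2E and V − E + F = 2, so E = 3V − 6 = 3·28 − 6 = 78.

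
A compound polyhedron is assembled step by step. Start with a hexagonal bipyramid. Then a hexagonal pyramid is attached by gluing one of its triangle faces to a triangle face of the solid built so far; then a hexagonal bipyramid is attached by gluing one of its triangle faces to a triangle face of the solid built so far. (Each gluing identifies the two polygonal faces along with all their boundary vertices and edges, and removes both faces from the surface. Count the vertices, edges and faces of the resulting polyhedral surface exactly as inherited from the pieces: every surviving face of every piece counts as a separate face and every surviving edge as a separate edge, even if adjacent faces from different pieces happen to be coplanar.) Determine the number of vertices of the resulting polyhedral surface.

A hexagonal bipyramid: V=8, E=18, F=12.
Attach a hexagonal pyramid (V=7, E=12, F=7) along a 3-gon: merge 3 vertices and 3 edges, delete both glued faces → V=12, E=27, F=17.
Attach a hexagonal bipyramid (V=8, E=18, F=12) along a 3-gon: merge 3 vertices and 3 edges, delete both glued faces → V=17, E=42, F=27.
Check: V − E + F = 17 − 42 + 27 = 2.

17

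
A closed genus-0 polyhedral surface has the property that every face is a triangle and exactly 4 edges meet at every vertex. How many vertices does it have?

Each face has 3 edges and each edge borders two faces, so 2E = 3F.
Each vertex has degree 4, so 4V = 2E and hence V = 3F/4.
Euler: V − E + F = 2 ⇒ (3F/4) − (3F/2) + F = 2.
Multiply by 8: (6 − 12 + 8)F = 16, i.e. 2F = 16.
So F = 8, E = 3·8/2 = 12, V = 3·8/4 = 6.

6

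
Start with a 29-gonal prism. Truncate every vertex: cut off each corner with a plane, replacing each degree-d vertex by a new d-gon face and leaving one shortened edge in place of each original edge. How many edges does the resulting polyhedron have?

261

The base solid has V = 58, E = 87, F = 31.
Truncation replaces each original edge-end by a new vertex, so V′ = 2E = 174.
Each original edge survives, and each old vertex of degree d contributes d new edges; summing degrees gives Σd = 2E, so E′ = E + 2E = 3E = 261.
Each original face survives and each original vertex becomes one new face: F′ = F + V = 89.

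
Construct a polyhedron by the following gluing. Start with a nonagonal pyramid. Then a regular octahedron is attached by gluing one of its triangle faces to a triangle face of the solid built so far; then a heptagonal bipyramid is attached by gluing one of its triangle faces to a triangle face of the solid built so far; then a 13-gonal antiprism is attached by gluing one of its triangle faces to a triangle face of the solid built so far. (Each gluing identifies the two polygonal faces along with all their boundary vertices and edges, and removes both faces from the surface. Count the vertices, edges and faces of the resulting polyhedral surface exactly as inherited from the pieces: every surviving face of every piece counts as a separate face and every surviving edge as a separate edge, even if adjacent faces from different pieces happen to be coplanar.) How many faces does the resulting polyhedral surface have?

A nonagonal pyramid: V=10, E=18, F=10.
Attach a regular octahedron (V=6, E=12, F=8) along a 3-gon: merge 3 vertices and 3 edges, delete both glued faces → V=13, E=27, F=16.
Attach a heptagonal bipyramid (V=9, E=21, F=14) along a 3-gon: merge 3 vertices and 3 edges, delete both glued faces → V=19, E=45, F=28.
Attach a 13-gonal antiprism (V=26, E=52, F=28) along a 3-gon: merge 3 vertices and 3 edges, delete both glued faces → V=42, E=94, F=54.
Check: V − E + F = 42 − 94 + 54 = 2.

54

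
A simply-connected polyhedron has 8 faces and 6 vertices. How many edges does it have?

Here V − E + F = 2.
E = V + F − (2) = 6 + 8 − (2) = 12.

12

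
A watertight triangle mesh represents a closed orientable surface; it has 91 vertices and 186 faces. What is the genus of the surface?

Every face is a triangle, so 2E = 3·186 = 558, giving E = 279.
χ = V − E + F = 91 − 279 + 186 = -2.
For a closed orientable surface χ = 2 − 2g, so g = (2 − (-2))/2 = 2.

2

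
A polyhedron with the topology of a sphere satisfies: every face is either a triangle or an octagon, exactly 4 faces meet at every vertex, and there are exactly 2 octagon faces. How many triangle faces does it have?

Let x be the number of triangles; then F = 2 + x.
Edge–face incidences: 2E = 8·2 + 3·x = 16 + 3x.
Every vertex has degree 4, so 4V = 2E.
Euler: V − E + F = 2 ⇒ (2E)/4 − E + (2 + x) = 2.
Multiply by 8: 2·(2E) − 4·(2E) + 8·(2 + x) = 16, i.e. 16 + 8x − 2·(16 + 3x) = 16.
Collecting terms: 2x − 16 = 16, so 2x = 32, so x = 16.
Then 2E = 16 + 3·16 = 64, so E = 32, V = 2E/4 = 16, F = 2 + 16 = 18.

16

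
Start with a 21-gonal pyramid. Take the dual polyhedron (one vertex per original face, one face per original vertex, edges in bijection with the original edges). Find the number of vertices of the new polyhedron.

The base solid has V = 22, E = 42, F = 22.
The dual swaps V and F and preserves E: V′ = F = 22, E′ = E = 42, F′ = V = 22.

22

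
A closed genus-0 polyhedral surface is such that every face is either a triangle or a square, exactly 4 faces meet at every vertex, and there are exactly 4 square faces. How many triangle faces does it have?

Let x be the number of triangles; then F = 4 + x.
Edge–face incidences: 2E = 4·4 + 3·x = 16 + 3x.
Every vertex has degree 4, so 4V = 2E.
Euler: V − E + F = 2 ⇒ (2E)/4 − E + (4 + x) = 2.
Multiply by 8: 2·(2E) − 4·(2E) + 8·(4 + x) = 16, i.e. 32 + 8x − 2·(16 + 3x) = 16.
Collecting terms: 2x = 16, so x = 8.
Then 2E = 16 + 3·8 = 40, so E = 20, V = 2E/4 = 10, F = 4 + 8 = 12.

8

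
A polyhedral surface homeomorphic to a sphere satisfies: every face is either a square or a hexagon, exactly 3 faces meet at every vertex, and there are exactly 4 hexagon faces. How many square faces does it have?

6

Let x be the number of squares; then F = 4 + x.
Edge–face incidences: 2E = 6·4 + 4·x = 24 + 4x.
Every vertex has degree 3, so 3V = 2E.
Euler: V − E + F = 2 ⇒ (2E)/3 − E + (4 + x) = 2.
Multiply by 6: 2·(2E) − 3·(2E) + 6·(4 + x) = 12, i.e. 24 + 6x − (24 + 4x) = 12.
Collecting terms: 2x = 12, so x = 6.
Then 2E = 24 + 4·6 = 48, so E = 24, V = 2E/3 = 16, F = 4 + 6 = 10.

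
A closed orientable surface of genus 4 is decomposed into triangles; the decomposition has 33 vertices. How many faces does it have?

78

χ = 2 − 2·4 = -6, and every face is a triangle so 3F = 2E.
V − E + F = -6 with E = 3F/2 gives 33 − (3/2 − 1)·F = -6, so F = 78 and E = 117.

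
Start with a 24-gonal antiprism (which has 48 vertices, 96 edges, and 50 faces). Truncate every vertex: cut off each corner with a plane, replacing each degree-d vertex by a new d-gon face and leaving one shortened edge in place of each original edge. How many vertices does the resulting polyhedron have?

192

Truncation replaces each original edge-end by a new vertex, so V′ = 2E = 192.
Each original edge survives, and each old vertex of degree d contributes d new edges; summing degrees gives Σd = 2E, so E′ = E + 2E = 3E = 288.
Each original face survives and each original vertex becomes one new face: F′ = F + V = 98.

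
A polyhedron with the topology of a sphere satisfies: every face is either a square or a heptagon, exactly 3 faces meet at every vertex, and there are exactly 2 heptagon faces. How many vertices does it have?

14

Let x be the number of squares; then F = 2 + x.
Edge–face incidences: 2E = 7·2 + 4·x = 14 + 4x.
Every vertex has degree 3, so 3V = 2E.
Euler: V − E + F = 2 ⇒ (2E)/3 − E + (2 + x) = 2.
Multiply by 6: 2·(2E) − 3·(2E) + 6·(2 + x) = 12, i.e. 12 + 6x − (14 + 4x) = 12.
Collecting terms: 2x − 2 = 12, so 2x = 14, so x = 7.
Then 2E = 14 + 4·7 = 42, so E = 21, V = 2E/3 = 14, F = 2 + 7 = 9.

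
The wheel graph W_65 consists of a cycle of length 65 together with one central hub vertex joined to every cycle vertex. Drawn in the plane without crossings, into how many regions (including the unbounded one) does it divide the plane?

W_65 has V = 65 + 1 = 66 vertices and E = 2·65 = 130 edges.
By Euler's formula F = 2 − V + E = 2 − 66 + 130 = 66.

66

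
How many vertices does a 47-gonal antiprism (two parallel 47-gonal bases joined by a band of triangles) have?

94

An antiprism on an n-gon has two n-gon caps and 2n triangles: V = 2·47 = 94, E = 4·47 = 188, F = 2·47 + 2 = 96.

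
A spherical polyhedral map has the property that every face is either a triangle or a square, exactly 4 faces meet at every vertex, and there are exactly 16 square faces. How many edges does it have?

Let x be the number of triangles; then F = 16 + x.
Edge–face incidences: 2E = 4·16 + 3·x = 64 + 3x.
Every vertex has degree 4, so 4V = 2E.
Euler: V − E + F = 2 ⇒ (2E)/4 − E + (16 + x) = 2.
Multiply by 8: 2·(2E) − 4·(2E) + 8·(16 + x) = 16, i.e. 128 + 8x − 2·(64 + 3x) = 16.
Collecting terms: 2x = 16, so x = 8.
Then 2E = 64 + 3·8 = 88, so E = 44, V = 2E/4 = 22, F = 16 + 8 = 24.

44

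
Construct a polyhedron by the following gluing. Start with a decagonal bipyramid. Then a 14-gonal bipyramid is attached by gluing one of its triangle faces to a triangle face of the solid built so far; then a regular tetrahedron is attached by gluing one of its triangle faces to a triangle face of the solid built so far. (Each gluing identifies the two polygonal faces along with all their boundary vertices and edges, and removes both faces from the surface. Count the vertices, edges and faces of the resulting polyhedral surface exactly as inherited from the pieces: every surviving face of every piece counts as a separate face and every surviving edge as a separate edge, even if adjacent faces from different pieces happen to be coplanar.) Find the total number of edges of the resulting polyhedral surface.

A decagonal bipyramid: V=12, E=30, F=20.
Attach a 14-gonal bipyramid (V=16, E=42, F=28) along a 3-gon: merge 3 vertices and 3 edges, delete both glued faces → V=25, E=69, F=46.
Attach a regular tetrahedron (V=4, E=6, F=4) along a 3-gon: merge 3 vertices and 3 edges, delete both glued faces → V=26, E=72, F=48.
Check: V − E + F = 26 − 72 + 48 = 2.

72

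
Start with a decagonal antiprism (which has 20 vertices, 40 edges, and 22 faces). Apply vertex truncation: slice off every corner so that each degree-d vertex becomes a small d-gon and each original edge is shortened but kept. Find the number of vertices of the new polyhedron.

80

Truncation replaces each original edge-end by a new vertex, so V′ = 2E = 80.
Each original edge survives, and each old vertex of degree d contributes d new edges; summing degrees gives Σd = 2E, so E′ = E + 2E = 3E = 120.
Each original face survives and each original vertex becomes one new face: F′ = F + V = 42.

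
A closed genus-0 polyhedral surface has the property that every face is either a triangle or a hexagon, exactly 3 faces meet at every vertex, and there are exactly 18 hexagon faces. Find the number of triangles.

Let x be the number of triangles; then F = 18 + x.
Edge–face incidences: 2E = 6·18 + 3·x = 108 + 3x.
Every vertex has degree 3, so 3V = 2E.
Euler: V − E + F = 2 ⇒ (2E)/3 − E + (18 + x) = 2.
Multiply by 6: 2·(2E) − 3·(2E) + 6·(18 + x) = 12, i.e. 108 + 6x − (108 + 3x) = 12.
Collecting terms: 3x = 12, so x = 4.
Then 2E = 108 + 3·4 = 120, so E = 60, V = 2E/3 = 40, F = 18 + 4 = 22.

4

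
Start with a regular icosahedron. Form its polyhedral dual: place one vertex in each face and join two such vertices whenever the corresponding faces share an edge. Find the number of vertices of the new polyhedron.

The base solid has V = 12, E = 30, F = 20.
The dual swaps V and F and preserves E: V′ = F = 20, E′ = E = 30, F′ = V = 12.

20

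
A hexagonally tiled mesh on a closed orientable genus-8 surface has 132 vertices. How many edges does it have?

χ = 2 − 2·8 = -14, and every face is a hexagon so 6F = 2E.
V − E + F = -14 with E = 6F/2 gives 132 − (6/2 − 1)·F = -14, so F = 73 and E = 219.

219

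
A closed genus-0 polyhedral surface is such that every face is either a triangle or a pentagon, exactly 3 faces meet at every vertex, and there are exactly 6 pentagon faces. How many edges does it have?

18

Let x be the number of triangles; then F = 6 + x.
Edge–face incidences: 2E = 5·6 + 3·x = 30 + 3x.
Every vertex has degree 3, so 3V = 2E.
Euler: V − E + F = 2 ⇒ (2E)/3 − E + (6 + x) = 2.
Multiply by 6: 2·(2E) − 3·(2E) + 6·(6 + x) = 12, i.e. 36 + 6x − (30 + 3x) = 12.
Collecting terms: 3x + 6 = 12, so 3x = 6, so x = 2.
Then 2E = 30 + 3·2 = 36, so E = 18, V = 2E/3 = 12, F = 6 + 2 = 8.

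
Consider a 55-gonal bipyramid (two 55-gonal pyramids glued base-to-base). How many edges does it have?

A bipyramid over an n-gon has 2n triangular faces and n + 2 vertices: V = 55 + 2 = 57, E = 3·55 = 165, F = 2·55 = 110.
Check: V − E + F = 57 − 165 + 110 = 2.

165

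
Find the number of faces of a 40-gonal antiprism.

82

An antiprism on an n-gon has two n-gon caps and 2n triangles: V = 2·40 = 80, E = 4·40 = 160, F = 2·40 + 2 = 82.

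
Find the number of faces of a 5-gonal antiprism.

An antiprism on an n-gon has two n-gon caps and 2n triangles: V = 2·5 = 10, E = 4·5 = 20, F = 2·5 + 2 = 12.
Check: V − E + F = 10 − 20 + 12 = 2.

12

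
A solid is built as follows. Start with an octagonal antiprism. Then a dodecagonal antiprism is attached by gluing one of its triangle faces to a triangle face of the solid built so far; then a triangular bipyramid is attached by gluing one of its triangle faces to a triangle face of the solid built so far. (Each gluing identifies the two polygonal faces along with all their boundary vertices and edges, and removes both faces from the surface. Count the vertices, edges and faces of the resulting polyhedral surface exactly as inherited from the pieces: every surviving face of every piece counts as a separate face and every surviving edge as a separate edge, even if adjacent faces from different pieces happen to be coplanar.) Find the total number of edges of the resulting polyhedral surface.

83

An octagonal antiprism: V=16, E=32, F=18.
Attach a dodecagonal antiprism (V=24, E=48, F=26) along a 3-gon: merge 3 vertices and 3 edges, delete both glued faces → V=37, E=77, F=42.
Attach a triangular bipyramid (V=5, E=9, F=6) along a 3-gon: merge 3 vertices and 3 edges, delete both glued faces → V=39, E=83, F=46.
Check: V − E + F = 39 − 83 + 46 = 2.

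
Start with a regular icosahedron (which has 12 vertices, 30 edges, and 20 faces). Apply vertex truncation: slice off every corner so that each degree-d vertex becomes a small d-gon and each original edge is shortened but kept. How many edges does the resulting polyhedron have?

90

Truncation replaces each original edge-end by a new vertex, so V′ = 2E = 60.
Each original edge survives, and each old vertex of degree d contributes d new edges; summing degrees gives Σd = 2E, so E′ = E + 2E = 3E = 90.
Each original face survives and each original vertex becomes one new face: F′ = F + V = 32.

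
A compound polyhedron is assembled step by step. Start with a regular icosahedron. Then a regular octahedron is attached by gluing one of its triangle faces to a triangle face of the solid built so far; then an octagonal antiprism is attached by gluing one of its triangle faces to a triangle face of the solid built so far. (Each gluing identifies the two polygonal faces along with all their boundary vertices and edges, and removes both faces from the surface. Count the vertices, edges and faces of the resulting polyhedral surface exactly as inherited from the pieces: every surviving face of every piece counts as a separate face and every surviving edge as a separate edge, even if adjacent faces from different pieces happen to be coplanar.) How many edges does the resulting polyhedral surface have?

A regular icosahedron: V=12, E=30, F=20.
Attach a regular octahedron (V=6, E=12, F=8) along a 3-gon: merge 3 vertices and 3 edges, delete both glued faces → V=15, E=39, F=26.
Attach an octagonal antiprism (V=16, E=32, F=18) along a 3-gon: merge 3 vertices and 3 edges, delete both glued faces → V=28, E=68, F=42.
Check: V − E + F = 28 − 68 + 42 = 2.

68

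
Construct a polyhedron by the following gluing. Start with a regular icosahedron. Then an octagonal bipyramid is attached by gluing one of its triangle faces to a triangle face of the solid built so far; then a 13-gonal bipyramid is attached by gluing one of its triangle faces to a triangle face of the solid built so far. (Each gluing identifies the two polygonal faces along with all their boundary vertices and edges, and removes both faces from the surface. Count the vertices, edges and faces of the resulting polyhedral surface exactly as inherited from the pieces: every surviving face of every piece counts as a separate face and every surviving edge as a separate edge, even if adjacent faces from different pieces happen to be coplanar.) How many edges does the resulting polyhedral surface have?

87

A regular icosahedron: V=12, E=30, F=20.
Attach an octagonal bipyramid (V=10, E=24, F=16) along a 3-gon: merge 3 vertices and 3 edges, delete both glued faces → V=19, E=51, F=34.
Attach a 13-gonal bipyramid (V=15, E=39, F=26) along a 3-gon: merge 3 vertices and 3 edges, delete both glued faces → V=31, E=87, F=58.
Check: V − E + F = 31 − 87 + 58 = 2.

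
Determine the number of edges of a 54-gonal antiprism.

216

An antiprism on an n-gon has two n-gon caps and 2n triangles: V = 2·54 = 108, E = 4·54 = 216, F = 2·54 + 2 = 110.
Check: V − E + F = 108 − 216 + 110 = 2.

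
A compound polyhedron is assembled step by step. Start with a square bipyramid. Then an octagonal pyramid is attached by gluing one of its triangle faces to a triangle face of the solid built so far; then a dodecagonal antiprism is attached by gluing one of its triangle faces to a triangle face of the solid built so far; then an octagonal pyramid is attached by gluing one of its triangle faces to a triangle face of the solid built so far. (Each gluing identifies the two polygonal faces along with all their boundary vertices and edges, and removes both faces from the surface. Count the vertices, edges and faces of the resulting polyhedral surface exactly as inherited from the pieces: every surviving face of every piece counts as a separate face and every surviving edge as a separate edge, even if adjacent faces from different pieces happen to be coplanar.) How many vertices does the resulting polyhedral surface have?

39

A square bipyramid: V=6, E=12, F=8.
Attach an octagonal pyramid (V=9, E=16, F=9) along a 3-gon: merge 3 vertices and 3 edges, delete both glued faces → V=12, E=25, F=15.
Attach a dodecagonal antiprism (V=24, E=48, F=26) along a 3-gon: merge 3 vertices and 3 edges, delete both glued faces → V=33, E=70, F=39.
Attach an octagonal pyramid (V=9, E=16, F=9) along a 3-gon: merge 3 vertices and 3 edges, delete both glued faces → V=39, E=83, F=46.
Check: V − E + F = 39 − 83 + 46 = 2.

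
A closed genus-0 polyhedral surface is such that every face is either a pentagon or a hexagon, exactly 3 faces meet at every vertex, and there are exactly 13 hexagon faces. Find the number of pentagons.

Let x be the number of pentagons; then F = 13 + x.
Edge–face incidences: 2E = 6·13 + 5·x = 78 + 5x.
Every vertex has degree 3, so 3V = 2E.
Euler: V − E + F = 2 ⇒ (2E)/3 − E + (13 + x) = 2.
Multiply by 6: 2·(2E) − 3·(2E) + 6·(13 + x) = 12, i.e. 78 + 6x − (78 + 5x) = 12.
Collecting terms: x = 12.
Then 2E = 78 + 5·12 = 138, so E = 69, V = 2E/3 = 46, F = 13 + 12 = 25.

12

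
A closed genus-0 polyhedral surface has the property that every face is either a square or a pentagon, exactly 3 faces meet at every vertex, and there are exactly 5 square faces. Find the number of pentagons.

2

Let x be the number of pentagons; then F = 5 + x.
Edge–face incidences: 2E = 4·5 + 5·x = 20 + 5x.
Every vertex has degree 3, so 3V = 2E.
Euler: V − E + F = 2 ⇒ (2E)/3 − E + (5 + x) = 2.
Multiply by 6: 2·(2E) − 3·(2E) + 6·(5 + x) = 12, i.e. 30 + 6x − (20 + 5x) = 12.
Collecting terms: x + 10 = 12, so x = 2.
Then 2E = 20 + 5·2 = 30, so E = 15, V = 2E/3 = 10, F = 5 + 2 = 7.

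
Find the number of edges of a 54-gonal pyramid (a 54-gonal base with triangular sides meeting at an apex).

108

A pyramid on an n-gon base has one n-gon and n triangles: V = 54 + 1 = 55, E = 2·54 = 108, F = 54 + 1 = 55.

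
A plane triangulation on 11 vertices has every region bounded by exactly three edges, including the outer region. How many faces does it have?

In a plane triangulation 3F = 2E and V − E + F = 2, so F = 2V − 4 = 2·11 − 4 = 18.

18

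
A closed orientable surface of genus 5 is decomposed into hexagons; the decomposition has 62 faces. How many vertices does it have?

116

χ = 2 − 2·5 = -8, and every face is a hexagon so 6F = 2E.
E = 6·62/2 = 186. Then V = -8 + E − F = -8 + 186 − 62 = 116.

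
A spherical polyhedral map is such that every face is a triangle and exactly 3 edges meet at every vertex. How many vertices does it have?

4

Each face has 3 edges and each edge borders two faces, so 2E = 3F.
Each vertex has degree 3, so 3V = 2E and hence V = 3F/3.
Euler: V − E + F = 2 ⇒ (3F/3) − (3F/2) + F = 2.
Multiply by 6: (6 − 9 + 6)F = 12, i.e. 3F = 12.
So F = 4, E = 3·4/2 = 6, V = 3·4/3 = 4.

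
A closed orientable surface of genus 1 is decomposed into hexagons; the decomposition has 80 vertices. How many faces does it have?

χ = 2 − 2·1 = 0, and every face is a hexagon so 6F = 2E.
V − E + F = 0 with E = 6F/2 gives 80 − (6/2 − 1)·F = 0, so F = 40 and E = 120.

40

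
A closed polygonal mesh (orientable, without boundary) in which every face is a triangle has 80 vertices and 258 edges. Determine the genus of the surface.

Every face is a triangle and each edge borders two faces, so 3F = 2·258, giving F = 172.
χ = V − E + F = 80 − 258 + 172 = -6.
For a closed orientable surface χ = 2 − 2g, so g = (2 − (-6))/2 = 4.

4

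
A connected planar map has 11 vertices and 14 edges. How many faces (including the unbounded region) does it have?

Euler's formula for a connected plane graph: V − E + F = 2, so F = 2 − 11 + 14 = 5.

5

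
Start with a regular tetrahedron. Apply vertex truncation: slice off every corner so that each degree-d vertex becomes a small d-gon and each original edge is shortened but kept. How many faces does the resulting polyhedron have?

8

The base solid has V = 4, E = 6, F = 4.
Truncation replaces each original edge-end by a new vertex, so V′ = 2E = 12.
Each original edge survives, and each old vertex of degree d contributes d new edges; summing degrees gives Σd = 2E, so E′ = E + 2E = 3E = 18.
Each original face survives and each original vertex becomes one new face: F′ = F + V = 8.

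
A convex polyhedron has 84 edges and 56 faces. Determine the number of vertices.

30

Here V − E + F = 2.
V = 2 + E − F = 2 + 84 − 56 = 30.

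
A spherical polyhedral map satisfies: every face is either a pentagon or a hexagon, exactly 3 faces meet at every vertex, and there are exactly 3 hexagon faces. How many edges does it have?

Let x be the number of pentagons; then F = 3 + x.
Edge–face incidences: 2E = 6·3 + 5·x = 18 + 5x.
Every vertex has degree 3, so 3V = 2E.
Euler: V − E + F = 2 ⇒ (2E)/3 − E + (3 + x) = 2.
Multiply by 6: 2·(2E) − 3·(2E) + 6·(3 + x) = 12, i.e. 18 + 6x − (18 + 5x) = 12.
Collecting terms: x = 12.
Then 2E = 18 + 5·12 = 78, so E = 39, V = 2E/3 = 26, F = 3 + 12 = 15.

39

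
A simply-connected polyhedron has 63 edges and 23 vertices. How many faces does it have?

42

Here V − E + F = 2.
F = 2 − V + E = 2 − 23 + 63 = 42.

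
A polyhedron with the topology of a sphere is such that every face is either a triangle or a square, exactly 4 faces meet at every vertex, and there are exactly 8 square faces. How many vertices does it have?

14

Let x be the number of triangles; then F = 8 + x.
Edge–face incidences: 2E = 4·8 + 3·x = 32 + 3x.
Every vertex has degree 4, so 4V = 2E.
Euler: V − E + F = 2 ⇒ (2E)/4 − E + (8 + x) = 2.
Multiply by 8: 2·(2E) − 4·(2E) + 8·(8 + x) = 16, i.e. 64 + 8x − 2·(32 + 3x) = 16.
Collecting terms: 2x = 16, so x = 8.
Then 2E = 32 + 3·8 = 56, so E = 28, V = 2E/4 = 14, F = 8 + 8 = 16.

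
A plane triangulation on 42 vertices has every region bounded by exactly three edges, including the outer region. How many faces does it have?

In a plane triangulation 3F = 2E and V − E + F = 2, so F = 2V − 4 = 2·42 − 4 = 80.

80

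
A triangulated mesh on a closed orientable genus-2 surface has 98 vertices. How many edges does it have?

300

χ = 2 − 2·2 = -2, and every face is a triangle so 3F = 2E.
V − E + F = -2 with E = 3F/2 gives 98 − (3/2 − 1)·F = -2, so F = 200 and E = 300.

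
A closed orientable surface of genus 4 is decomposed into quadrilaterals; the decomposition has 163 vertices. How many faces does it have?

169

χ = 2 − 2·4 = -6, and every face is a square so 4F = 2E.
V − E + F = -6 with E = 4F/2 gives 163 − (4/2 − 1)·F = -6, so F = 169 and E = 338.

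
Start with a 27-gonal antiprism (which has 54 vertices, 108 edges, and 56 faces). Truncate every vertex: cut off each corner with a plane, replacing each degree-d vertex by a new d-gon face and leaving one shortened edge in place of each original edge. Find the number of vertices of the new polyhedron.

Truncation replaces each original edge-end by a new vertex, so V′ = 2E = 216.
Each original edge survives, and each old vertex of degree d contributes d new edges; summing degrees gives Σd = 2E, so E′ = E + 2E = 3E = 324.
Each original face survives and each original vertex becomes one new face: F′ = F + V = 110.

216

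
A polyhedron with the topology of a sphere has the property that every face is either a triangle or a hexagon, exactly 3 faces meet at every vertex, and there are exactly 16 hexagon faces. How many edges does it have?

Let x be the number of triangles; then F = 16 + x.
Edge–face incidences: 2E = 6·16 + 3·x = 96 + 3x.
Every vertex has degree 3, so 3V = 2E.
Euler: V − E + F = 2 ⇒ (2E)/3 − E + (16 + x) = 2.
Multiply by 6: 2·(2E) − 3·(2E) + 6·(16 + x) = 12, i.e. 96 + 6x − (96 + 3x) = 12.
Collecting terms: 3x = 12, so x = 4.
Then 2E = 96 + 3·4 = 108, so E = 54, V = 2E/3 = 36, F = 16 + 4 = 20.

54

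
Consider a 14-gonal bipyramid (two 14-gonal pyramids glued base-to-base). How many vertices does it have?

A bipyramid over an n-gon has 2n triangular faces and n + 2 vertices: V = 14 + 2 = 16, E = 3·14 = 42, F = 2·14 = 28.
Check: V − E + F = 16 − 42 + 28 = 2.

16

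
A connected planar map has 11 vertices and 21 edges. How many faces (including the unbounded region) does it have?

12

Euler's formula for a connected plane graph: V − E + F = 2, so F = 2 − 11 + 21 = 12.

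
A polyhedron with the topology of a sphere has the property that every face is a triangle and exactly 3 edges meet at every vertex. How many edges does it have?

Each face has 3 edges and each edge borders two faces, so 2E = 3F.
Each vertex has degree 3, so 3V = 2E and hence V = 3F/3.
Euler: V − E + F = 2 ⇒ (3F/3) − (3F/2) + F = 2.
Multiply by 6: (6 − 9 + 6)F = 12, i.e. 3F = 12.
So F = 4, E = 3·4/2 = 6, V = 3·4/3 = 4.

6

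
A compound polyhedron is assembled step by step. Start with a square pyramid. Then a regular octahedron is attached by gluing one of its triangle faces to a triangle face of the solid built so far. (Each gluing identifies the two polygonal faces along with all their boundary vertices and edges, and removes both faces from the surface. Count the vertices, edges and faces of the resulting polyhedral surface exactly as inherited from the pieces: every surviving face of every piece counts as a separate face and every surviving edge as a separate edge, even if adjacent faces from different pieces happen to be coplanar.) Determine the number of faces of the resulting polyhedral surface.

11

A square pyramid: V=5, E=8, F=5.
Attach a regular octahedron (V=6, E=12, F=8) along a 3-gon: merge 3 vertices and 3 edges, delete both glued faces → V=8, E=17, F=11.
Check: V − E + F = 8 − 17 + 11 = 2.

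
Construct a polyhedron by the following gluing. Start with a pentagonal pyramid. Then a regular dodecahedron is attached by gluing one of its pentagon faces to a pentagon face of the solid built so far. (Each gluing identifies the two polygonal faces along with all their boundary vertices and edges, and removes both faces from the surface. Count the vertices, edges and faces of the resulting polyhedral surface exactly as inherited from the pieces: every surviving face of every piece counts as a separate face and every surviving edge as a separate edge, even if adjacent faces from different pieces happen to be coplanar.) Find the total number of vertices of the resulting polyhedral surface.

21

A pentagonal pyramid: V=6, E=10, F=6.
Attach a regular dodecahedron (V=20, E=30, F=12) along a 5-gon: merge 5 vertices and 5 edges, delete both glued faces → V=21, E=35, F=16.
Check: V − E + F = 21 − 35 + 16 = 2.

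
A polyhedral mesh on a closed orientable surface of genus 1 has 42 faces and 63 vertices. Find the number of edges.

For a closed orientable surface of genus 1, χ = 2 − 2·1 = 0.
E = V + F − (0) = 63 + 42 − (0) = 105.

105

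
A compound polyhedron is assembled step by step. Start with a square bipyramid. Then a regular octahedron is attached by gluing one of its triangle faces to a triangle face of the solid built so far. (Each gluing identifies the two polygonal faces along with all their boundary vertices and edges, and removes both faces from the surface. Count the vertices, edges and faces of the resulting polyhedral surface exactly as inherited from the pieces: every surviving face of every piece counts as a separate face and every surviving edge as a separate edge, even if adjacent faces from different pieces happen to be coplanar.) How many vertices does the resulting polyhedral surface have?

9

A square bipyramid: V=6, E=12, F=8.
Attach a regular octahedron (V=6, E=12, F=8) along a 3-gon: merge 3 vertices and 3 edges, delete both glued faces → V=9, E=21, F=14.
Check: V − E + F = 9 − 21 + 14 = 2.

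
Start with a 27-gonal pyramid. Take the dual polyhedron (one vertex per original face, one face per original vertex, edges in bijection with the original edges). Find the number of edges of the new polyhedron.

The base solid has V = 28, E = 54, F = 28.
The dual swaps V and F and preserves E: V′ = F = 28, E′ = E = 54, F′ = V = 28.

54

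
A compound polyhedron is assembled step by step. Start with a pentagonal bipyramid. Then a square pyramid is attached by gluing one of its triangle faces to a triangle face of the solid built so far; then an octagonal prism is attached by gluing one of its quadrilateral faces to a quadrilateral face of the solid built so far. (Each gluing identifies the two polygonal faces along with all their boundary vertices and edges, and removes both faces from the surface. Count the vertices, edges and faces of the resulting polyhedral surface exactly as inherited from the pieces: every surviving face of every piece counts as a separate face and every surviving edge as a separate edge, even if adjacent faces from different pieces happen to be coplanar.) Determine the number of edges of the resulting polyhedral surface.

40

A pentagonal bipyramid: V=7, E=15, F=10.
Attach a square pyramid (V=5, E=8, F=5) along a 3-gon: merge 3 vertices and 3 edges, delete both glued faces → V=9, E=20, F=13.
Attach an octagonal prism (V=16, E=24, F=10) along a 4-gon: merge 4 vertices and 4 edges, delete both glued faces → V=21, E=40, F=21.
Check: V − E + F = 21 − 40 + 21 = 2.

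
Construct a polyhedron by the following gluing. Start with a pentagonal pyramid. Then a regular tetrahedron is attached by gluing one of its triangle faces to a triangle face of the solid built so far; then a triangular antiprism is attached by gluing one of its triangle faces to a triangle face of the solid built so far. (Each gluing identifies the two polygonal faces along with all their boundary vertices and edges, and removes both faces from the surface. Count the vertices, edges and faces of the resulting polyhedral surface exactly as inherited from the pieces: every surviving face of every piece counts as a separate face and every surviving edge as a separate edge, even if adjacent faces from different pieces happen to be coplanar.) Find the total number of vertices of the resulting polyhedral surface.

10

A pentagonal pyramid: V=6, E=10, F=6.
Attach a regular tetrahedron (V=4, E=6, F=4) along a 3-gon: merge 3 vertices and 3 edges, delete both glued faces → V=7, E=13, F=8.
Attach a triangular antiprism (V=6, E=12, F=8) along a 3-gon: merge 3 vertices and 3 edges, delete both glued faces → V=10, E=22, F=14.
Check: V − E + F = 10 − 22 + 14 = 2.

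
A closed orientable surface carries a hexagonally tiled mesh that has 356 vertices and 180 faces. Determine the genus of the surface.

Every face is a hexagon, so 2E = 6·180 = 1080, giving E = 540.
χ = V − E + F = 356 − 540 + 180 = -4.
For a closed orientable surface χ = 2 − 2g, so g = (2 − (-4))/2 = 3.

3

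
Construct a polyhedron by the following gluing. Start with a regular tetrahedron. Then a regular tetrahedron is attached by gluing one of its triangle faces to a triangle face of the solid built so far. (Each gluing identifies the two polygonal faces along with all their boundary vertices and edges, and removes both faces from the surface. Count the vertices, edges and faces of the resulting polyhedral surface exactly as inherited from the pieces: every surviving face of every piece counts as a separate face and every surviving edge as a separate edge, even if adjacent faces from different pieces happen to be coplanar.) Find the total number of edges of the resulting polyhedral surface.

A regular tetrahedron: V=4, E=6, F=4.
Attach a regular tetrahedron (V=4, E=6, F=4) along a 3-gon: merge 3 vertices and 3 edges, delete both glued faces → V=5, E=9, F=6.
Check: V − E + F = 5 − 9 + 6 = 2.

9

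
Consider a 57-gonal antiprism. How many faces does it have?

116

An antiprism on an n-gon has two n-gon caps and 2n triangles: V = 2·57 = 114, E = 4·57 = 228, F = 2·57 + 2 = 116.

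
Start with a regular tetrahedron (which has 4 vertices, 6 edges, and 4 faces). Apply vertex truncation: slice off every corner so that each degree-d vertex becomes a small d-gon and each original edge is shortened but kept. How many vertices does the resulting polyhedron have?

Truncation replaces each original edge-end by a new vertex, so V′ = 2E = 12.
Each original edge survives, and each old vertex of degree d contributes d new edges; summing degrees gives Σd = 2E, so E′ = E + 2E = 3E = 18.
Each original face survives and each original vertex becomes one new face: F′ = F + V = 8.

12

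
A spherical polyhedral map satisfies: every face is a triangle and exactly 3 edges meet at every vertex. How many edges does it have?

6

Each face has 3 edges and each edge borders two faces, so 2E = 3F.
Each vertex has degree 3, so 3V = 2E and hence V = 3F/3.
Euler: V − E + F = 2 ⇒ (3F/3) − (3F/2) + F = 2.
Multiply by 6: (6 − 9 + 6)F = 12, i.e. 3F = 12.
So F = 4, E = 3·4/2 = 6, V = 3·4/3 = 4.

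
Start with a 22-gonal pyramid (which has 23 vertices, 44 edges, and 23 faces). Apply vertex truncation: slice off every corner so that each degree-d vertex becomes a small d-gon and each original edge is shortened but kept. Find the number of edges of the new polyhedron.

Truncation replaces each original edge-end by a new vertex, so V′ = 2E = 88.
Each original edge survives, and each old vertex of degree d contributes d new edges; summing degrees gives Σd = 2E, so E′ = E + 2E = 3E = 132.
Each original face survives and each original vertex becomes one new face: F′ = F + V = 46.

132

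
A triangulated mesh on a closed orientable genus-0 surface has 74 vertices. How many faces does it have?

144

χ = 2 − 2·0 = 2, and every face is a triangle so 3F = 2E.
V − E + F = 2 with E = 3F/2 gives 74 − (3/2 − 1)·F = 2, so F = 144 and E = 216.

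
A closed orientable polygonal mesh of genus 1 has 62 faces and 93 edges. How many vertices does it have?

For a closed orientable surface of genus 1, χ = 2 − 2·1 = 0.
V = 0 + E − F = 0 + 93 − 62 = 31.

31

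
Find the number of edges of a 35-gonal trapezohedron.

The n-trapezohedron (dual of the n-antiprism) has V = 2·35 + 2 = 72, E = 4·35 = 140, F = 2·35 = 70.

140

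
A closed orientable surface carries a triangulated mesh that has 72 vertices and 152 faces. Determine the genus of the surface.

Every face is a triangle, so 2E = 3·152 = 456, giving E = 228.
χ = V − E + F = 72 − 228 + 152 = -4.
For a closed orientable surface χ = 2 − 2g, so g = (2 − (-4))/2 = 3.

3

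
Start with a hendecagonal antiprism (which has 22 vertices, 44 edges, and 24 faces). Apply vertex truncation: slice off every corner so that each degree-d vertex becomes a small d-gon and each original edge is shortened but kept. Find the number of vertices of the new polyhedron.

Truncation replaces each original edge-end by a new vertex, so V′ = 2E = 88.
Each original edge survives, and each old vertex of degree d contributes d new edges; summing degrees gives Σd = 2E, so E′ = E + 2E = 3E = 132.
Each original face survives and each original vertex becomes one new face: F′ = F + V = 46.

88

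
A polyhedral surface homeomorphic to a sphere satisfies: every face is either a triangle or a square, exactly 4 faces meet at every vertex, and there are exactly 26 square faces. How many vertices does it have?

32

Let x be the number of triangles; then F = 26 + x.
Edge–face incidences: 2E = 4·26 + 3·x = 104 + 3x.
Every vertex has degree 4, so 4V = 2E.
Euler: V − E + F = 2 ⇒ (2E)/4 − E + (26 + x) = 2.
Multiply by 8: 2·(2E) − 4·(2E) + 8·(26 + x) = 16, i.e. 208 + 8x − 2·(104 + 3x) = 16.
Collecting terms: 2x = 16, so x = 8.
Then 2E = 104 + 3·8 = 128, so E = 64, V = 2E/4 = 32, F = 26 + 8 = 34.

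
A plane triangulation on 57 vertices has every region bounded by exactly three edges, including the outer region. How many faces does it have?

In a plane triangulation 3F = 2E and V − E + F = 2, so F = 2V − 4 = 2·57 − 4 = 110.

110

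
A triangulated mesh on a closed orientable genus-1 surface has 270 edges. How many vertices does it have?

90

χ = 2 − 2·1 = 0, and every face is a triangle so 3F = 2E.
F = 2E/3 = 180. Then V = 0 + E − F = 0 + 270 − 180 = 90.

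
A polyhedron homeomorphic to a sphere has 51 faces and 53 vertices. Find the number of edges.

102

Here V − E + F = 2.
E = V + F − (2) = 53 + 51 − (2) = 102.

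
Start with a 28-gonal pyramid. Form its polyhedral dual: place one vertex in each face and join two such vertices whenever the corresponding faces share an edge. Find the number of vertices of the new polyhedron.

The base solid has V = 29, E = 56, F = 29.
The dual swaps V and F and preserves E: V′ = F = 29, E′ = E = 56, F′ = V = 29.

29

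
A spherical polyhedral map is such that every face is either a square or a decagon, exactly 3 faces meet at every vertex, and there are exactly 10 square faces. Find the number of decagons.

2

Let x be the number of decagons; then F = 10 + x.
Edge–face incidences: 2E = 4·10 + 10·x = 40 + 10x.
Every vertex has degree 3, so 3V = 2E.
Euler: V − E + F = 2 ⇒ (2E)/3 − E + (10 + x) = 2.
Multiply by 6: 2·(2E) − 3·(2E) + 6·(10 + x) = 12, i.e. 60 + 6x − (40 + 10x) = 12.
Collecting terms: −4x + 20 = 12, so −4x = −8, so x = 2.
Then 2E = 40 + 10·2 = 60, so E = 30, V = 2E/3 = 20, F = 10 + 2 = 12.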